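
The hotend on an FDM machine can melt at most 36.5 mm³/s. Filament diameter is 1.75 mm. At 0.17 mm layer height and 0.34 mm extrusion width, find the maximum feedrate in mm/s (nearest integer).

631 mm/s

Extrusion cross-section = 0.17 × 0.34 = 0.0578 mm².
Max speed = 36.5 / 0.0578 = 631.49 ≈ 631 mm/s.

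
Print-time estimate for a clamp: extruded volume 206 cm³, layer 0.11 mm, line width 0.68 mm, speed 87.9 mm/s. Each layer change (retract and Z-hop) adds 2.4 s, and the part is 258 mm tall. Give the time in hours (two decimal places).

10.27 hours

Bead cross-section = 0.11 × 0.68 = 0.0748 mm².
Path length: 206000 mm³ / 0.0748 mm² → 2754010.7 mm.
Extrusion time = 2754010.7 / 87.9, so 31331.2 s.
Layer count = ceil(258 / 0.11) = 2346.
Non-print overhead: 2346 × 2.4 → 5630.4 s.
Total = 31331.2 + 5630.4 = 36961.6 s = 10.27 hours.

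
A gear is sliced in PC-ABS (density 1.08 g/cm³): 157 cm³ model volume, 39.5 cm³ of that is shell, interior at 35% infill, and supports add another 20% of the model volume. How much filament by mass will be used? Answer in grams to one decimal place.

Infill region = 157 − 39.5 = 117.5 cm³.
Deposited infill = 0.35 × 117.5 = 41.125 cm³.
Support = 0.20 × 157 = 31.4 cm³.
Total extruded: 39.5 + 41.125 + 31.4 → 112.025 cm³.
Mass = 112.025 × 1.08, so 120.987 g.

121.0 g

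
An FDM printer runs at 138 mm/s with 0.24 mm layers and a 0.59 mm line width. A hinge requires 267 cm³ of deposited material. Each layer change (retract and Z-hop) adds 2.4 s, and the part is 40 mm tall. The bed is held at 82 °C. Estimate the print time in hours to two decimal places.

3.91 hours

Bead cross-section = 0.24 × 0.59 = 0.1416 mm².
Total extruded path = 267000/0.1416 = 1885593.2 mm.
Print-move time = 1885593.2 / 138 = 13663.7 s.
Layers = ⌈40/0.24⌉ = 167.
Z-hop total: 167 × 2.4 → 400.8 s.
Total = 13663.7 + 400.8 = 14064.5 s = 3.91 hours.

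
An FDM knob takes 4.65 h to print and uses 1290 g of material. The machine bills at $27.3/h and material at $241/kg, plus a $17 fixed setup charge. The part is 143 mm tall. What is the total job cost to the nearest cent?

$454.84

Machine cost = 27.3 × 4.65 = $126.945.
Feedstock cost: 241 × 1290/1000 → $310.89.
Total = 126.945 + 310.89 + 17 = 454.835 ≈ $454.84.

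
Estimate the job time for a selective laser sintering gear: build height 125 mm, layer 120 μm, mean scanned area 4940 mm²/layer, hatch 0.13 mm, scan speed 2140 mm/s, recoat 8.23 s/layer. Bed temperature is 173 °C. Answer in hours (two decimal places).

Layer count = ceil(125 / 0.12) = 1042.
Scan path per layer: 4940 / 0.13 → 38000 mm.
Per-layer scan time = 38000 / 2140, so 17.757 s.
Time per layer = 17.757 + 8.23, so 25.987 s.
1042 layers × 25.987 s/layer = 27078.454 s, i.e. 7.52 hours.

7.52 hours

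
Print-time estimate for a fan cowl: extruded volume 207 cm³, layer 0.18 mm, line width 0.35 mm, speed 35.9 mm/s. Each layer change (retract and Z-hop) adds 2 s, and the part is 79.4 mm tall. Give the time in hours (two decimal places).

Extrusion cross-section = 0.18 × 0.35, so 0.063 mm².
Path length: 207000 mm³ / 0.063 mm² → 3285714.3 mm.
Print-move time = 3285714.3 / 35.9, so 91524.1 s.
Number of layers: 79.4 / 0.18 → 442 (rounded up).
Layer-change overhead = 442 × 2 = 884 s.
Total = 91524.1 + 884 = 92408.1 s = 25.67 hours.

25.67 hours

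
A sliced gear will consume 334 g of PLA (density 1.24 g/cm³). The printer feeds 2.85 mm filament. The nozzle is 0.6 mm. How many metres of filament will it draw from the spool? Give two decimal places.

42.22 m

Extruded volume: 334/1.24 = 269.3548 cm³ (269354.8 mm³).
A = π r² = π × 1.425² = 6.3794 mm².
Length = 269354.8 / 6.3794 = 42222.59 mm = 42.22 m.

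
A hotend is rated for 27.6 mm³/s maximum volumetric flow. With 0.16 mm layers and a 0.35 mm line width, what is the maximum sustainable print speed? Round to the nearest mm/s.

493 mm/s

Extrusion cross-section: 0.16 × 0.35 → 0.056 mm².
v_max = Q/A = 27.6/0.056 = 492.86 mm/s → 493 mm/s.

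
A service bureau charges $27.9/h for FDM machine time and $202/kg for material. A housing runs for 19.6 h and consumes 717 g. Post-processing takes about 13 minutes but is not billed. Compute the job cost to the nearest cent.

Time charge = 27.9 × 19.6, so $546.84.
Material charge: 202 × 717/1000 → $144.834.
Job cost: 546.84 + 144.834 = 691.674 ≈ $691.67.

$691.67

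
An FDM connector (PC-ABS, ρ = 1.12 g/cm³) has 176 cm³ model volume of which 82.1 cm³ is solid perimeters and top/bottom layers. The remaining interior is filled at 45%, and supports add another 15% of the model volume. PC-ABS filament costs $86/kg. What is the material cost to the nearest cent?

Volume inside the shell: 176 − 82.1 → 93.9 cm³.
Infill deposited: 0.45 × 93.9 → 42.255 cm³.
Support: 0.15 × 176 → 26.4 cm³.
Total printed volume = 82.1 + 42.255 + 26.4 = 150.755 cm³.
Mass = 150.755 × 1.12, so 168.8456 g.
Cost = 168.8456 g / 1000 × $86/kg = $14.52.

$14.52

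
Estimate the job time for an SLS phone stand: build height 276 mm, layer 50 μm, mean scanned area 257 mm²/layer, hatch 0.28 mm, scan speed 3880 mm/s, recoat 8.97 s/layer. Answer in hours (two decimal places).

14.12 hours

Layers = ⌈276/0.05⌉ = 5520.
Per-layer scan distance: 257 / 0.28 → 917.9 mm.
Per-layer scan time: 917.9 / 3880 → 0.2366 s.
Time per layer = 0.2366 + 8.97 = 9.2066 s.
Build time = 5520 × 9.2066 = 50820.432 s = 14.12 hours.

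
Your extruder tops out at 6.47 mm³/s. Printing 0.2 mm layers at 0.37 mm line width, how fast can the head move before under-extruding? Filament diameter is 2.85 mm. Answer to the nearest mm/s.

87 mm/s

Extrusion cross-section = 0.2 × 0.37, so 0.074 mm².
v_max = Q/A = 6.47/0.074 = 87.43 mm/s → 87 mm/s.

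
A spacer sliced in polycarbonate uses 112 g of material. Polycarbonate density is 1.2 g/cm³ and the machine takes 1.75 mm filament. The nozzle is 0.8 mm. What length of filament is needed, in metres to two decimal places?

38.80 m

Extruded volume: 112/1.2 = 93.3333 cm³ (93333.3 mm³).
A = π r² = π × 0.875² = 2.4053 mm².
L = V/A = 93333.3/2.4053 = 38803.18 mm → 38.80 m.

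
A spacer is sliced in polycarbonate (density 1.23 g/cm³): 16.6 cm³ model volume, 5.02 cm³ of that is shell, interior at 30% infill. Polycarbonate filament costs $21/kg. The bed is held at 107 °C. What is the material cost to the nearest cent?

Interior volume = 16.6 − 5.02 = 11.58 cm³.
Deposited infill = 0.30 × 11.58 = 3.474 cm³.
Deposited volume: 5.02 + 3.474 → 8.494 cm³.
Mass = 8.494 × 1.23 = 10.44762 g.
At $21/kg: 10.44762/1000 × 21 = $0.22.

$0.22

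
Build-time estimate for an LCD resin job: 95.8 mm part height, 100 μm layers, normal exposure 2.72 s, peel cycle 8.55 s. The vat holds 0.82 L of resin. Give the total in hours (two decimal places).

3.00 hours

Layers = ⌈95.8/0.1⌉ = 958.
Cycle time = 2.72 + 8.55 = 11.27 s.
Total = 958 × 11.27 = 10796.66 s = 3.00 hours.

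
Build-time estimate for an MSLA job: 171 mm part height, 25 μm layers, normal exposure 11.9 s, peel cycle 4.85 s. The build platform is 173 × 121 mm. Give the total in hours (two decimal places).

Layers = ⌈171/0.025⌉ = 6840.
Cycle time = 11.9 + 4.85, so 16.75 s.
Build time: 6840 × 16.75 s = 114570 s, i.e. 31.83 hours.

31.83 hours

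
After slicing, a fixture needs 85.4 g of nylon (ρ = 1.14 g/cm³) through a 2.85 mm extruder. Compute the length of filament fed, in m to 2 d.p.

Volume = 85.4 g / 1.14 g·cm⁻³ = 74.9123 cm³ = 74912.3 mm³.
Filament cross-section = π × (2.85/2)² = 6.3794 mm².
Length = 74912.3 / 6.3794 = 11742.84 mm = 11.74 m.

11.74 m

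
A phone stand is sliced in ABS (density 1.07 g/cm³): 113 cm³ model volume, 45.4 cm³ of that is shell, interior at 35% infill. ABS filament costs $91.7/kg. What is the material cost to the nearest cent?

$6.78

Infill region = 113 − 45.4, so 67.6 cm³.
Deposited infill = 0.35 × 67.6 = 23.66 cm³.
Total printed volume = 45.4 + 23.66 = 69.06 cm³.
Mass: 69.06 × 1.07 → 73.8942 g.
Cost = 73.8942 g / 1000 × $91.7/kg = $6.78.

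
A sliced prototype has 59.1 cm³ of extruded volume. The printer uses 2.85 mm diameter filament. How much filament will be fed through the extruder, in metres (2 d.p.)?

Cross-section of 2.85 mm filament: π·(2.85/2)² = 6.3794 mm².
Length = 59.1 cm³ / 6.3794 mm² = 59100 / 6.3794 = 9264.19 mm = 9.26 m.

9.26 m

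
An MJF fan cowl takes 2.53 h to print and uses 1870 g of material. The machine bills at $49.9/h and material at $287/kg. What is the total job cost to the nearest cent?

Machine cost = 49.9 × 2.53, so $126.247.
Material charge = 287 × 1870/1000, so $536.69.
Total = 126.247 + 536.69 = 662.937 ≈ $662.94.

$662.94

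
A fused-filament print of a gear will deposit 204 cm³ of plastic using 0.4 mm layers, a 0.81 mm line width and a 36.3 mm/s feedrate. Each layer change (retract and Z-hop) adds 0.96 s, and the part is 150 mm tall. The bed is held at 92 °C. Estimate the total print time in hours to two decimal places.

Bead cross-section = 0.4 × 0.81, so 0.324 mm².
Path length: 204000 mm³ / 0.324 mm² → 629629.6 mm.
Extrusion time: 629629.6 / 36.3 → 17345.2 s.
Layer count = ceil(150 / 0.4) = 375.
Z-hop total = 375 × 0.96 = 360 s.
Total = 17345.2 + 360 = 17705.2 s = 4.92 hours.

4.92 hours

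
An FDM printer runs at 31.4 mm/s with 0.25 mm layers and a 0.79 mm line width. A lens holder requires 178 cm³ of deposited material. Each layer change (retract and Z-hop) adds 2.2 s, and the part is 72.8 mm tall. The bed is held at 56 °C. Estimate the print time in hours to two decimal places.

Line area: 0.25 × 0.79 → 0.1975 mm².
Path length: 178000 mm³ / 0.1975 mm² → 901265.8 mm.
Print-move time: 901265.8 / 31.4 → 28702.7 s.
Layer count = ceil(72.8 / 0.25) = 292.
Non-print overhead: 292 × 2.2 → 642.4 s.
Total = 28702.7 + 642.4 = 29345.1 s = 8.15 hours.

8.15 hours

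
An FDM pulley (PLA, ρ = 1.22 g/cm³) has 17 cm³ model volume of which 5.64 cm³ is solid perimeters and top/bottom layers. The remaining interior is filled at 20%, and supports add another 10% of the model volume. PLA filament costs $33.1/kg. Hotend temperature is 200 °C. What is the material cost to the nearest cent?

$0.39

Interior volume = 17 − 5.64 = 11.36 cm³.
Infill volume = 0.20 × 11.36, so 2.272 cm³.
Support: 0.10 × 17 → 1.7 cm³.
Total extruded: 5.64 + 2.272 + 1.7 → 9.612 cm³.
Mass: 9.612 × 1.22 → 11.72664 g.
At $33.1/kg: 11.72664/1000 × 33.1 = $0.39.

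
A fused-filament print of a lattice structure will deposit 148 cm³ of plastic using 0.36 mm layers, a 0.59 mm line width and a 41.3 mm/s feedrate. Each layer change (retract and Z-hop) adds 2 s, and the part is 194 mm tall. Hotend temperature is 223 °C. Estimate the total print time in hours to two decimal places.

Extrusion cross-section = 0.36 × 0.59, so 0.2124 mm².
Toolpath length = 148 cm³ / 0.2124 mm² = 148000 / 0.2124 = 696798.5 mm.
Time extruding = 696798.5 / 41.3 = 16871.6 s.
Layer count = ceil(194 / 0.36) = 539.
Layer-change overhead = 539 × 2, so 1078 s.
Altogether 16871.6 + 1078 = 17949.6 s, i.e. 4.99 hours.

4.99 hours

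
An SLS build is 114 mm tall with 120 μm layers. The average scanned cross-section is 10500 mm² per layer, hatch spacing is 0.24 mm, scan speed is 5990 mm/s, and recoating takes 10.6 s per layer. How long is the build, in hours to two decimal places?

Layer count = ceil(114 / 0.12) = 950.
Per-layer scan distance: 10500 / 0.24 → 43750 mm.
Scan time per layer: 43750 / 5990 → 7.3038 s.
Layer cycle: 7.3038 + 10.6 → 17.9038 s.
Total: 950 × 17.9038 s = 17008.61 s → 4.72 hours.

4.72 hours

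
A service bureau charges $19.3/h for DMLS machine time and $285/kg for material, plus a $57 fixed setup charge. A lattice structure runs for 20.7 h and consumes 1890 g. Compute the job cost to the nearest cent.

$995.16

Machine cost = 19.3 × 20.7 = $399.51.
Material charge = 285 × 1890/1000, so $538.65.
Total = 399.51 + 538.65 + 57 = $995.16.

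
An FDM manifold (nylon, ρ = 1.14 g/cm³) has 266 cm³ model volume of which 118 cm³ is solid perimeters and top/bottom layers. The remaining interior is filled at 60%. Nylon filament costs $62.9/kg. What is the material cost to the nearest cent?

Interior volume = 266 − 118 = 148 cm³.
Deposited infill = 0.60 × 148, so 88.8 cm³.
Total extruded = 118 + 88.8 = 206.8 cm³.
Mass = 206.8 × 1.14 = 235.752 g.
Cost = 235.752 g / 1000 × $62.9/kg = $14.83.

$14.83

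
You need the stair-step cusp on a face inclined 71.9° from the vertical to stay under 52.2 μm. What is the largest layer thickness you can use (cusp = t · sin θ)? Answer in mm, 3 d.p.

0.055 mm

t = h_c / sin θ = 0.0522 / 0.9505 = 0.055 mm.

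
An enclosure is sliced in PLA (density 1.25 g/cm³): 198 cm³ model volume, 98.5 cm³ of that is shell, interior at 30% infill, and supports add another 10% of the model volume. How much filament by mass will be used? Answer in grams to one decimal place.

Volume inside the shell = 198 − 98.5 = 99.5 cm³.
Deposited infill = 0.30 × 99.5 = 29.85 cm³.
Support = 0.10 × 198 = 19.8 cm³.
Total printed volume = 98.5 + 29.85 + 19.8, so 148.15 cm³.
Mass = 148.15 × 1.25 = 185.1875 g.

185.2 g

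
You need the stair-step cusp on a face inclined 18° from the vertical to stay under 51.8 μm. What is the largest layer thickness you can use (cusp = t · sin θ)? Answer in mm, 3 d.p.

0.168 mm

sin(18°) = 0.3090; t_max = 0.0518/0.3090 = 0.168 mm.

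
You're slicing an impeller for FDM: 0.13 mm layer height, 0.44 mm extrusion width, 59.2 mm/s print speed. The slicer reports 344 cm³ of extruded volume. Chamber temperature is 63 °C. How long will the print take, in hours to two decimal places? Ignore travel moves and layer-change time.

28.22 hours

Line area = 0.13 × 0.44 = 0.0572 mm².
Total extruded path = 344000/0.0572 = 6013986 mm.
Time extruding = 6013986 / 59.2, so 101587.6 s.
101587.6 s = 28.22 hours.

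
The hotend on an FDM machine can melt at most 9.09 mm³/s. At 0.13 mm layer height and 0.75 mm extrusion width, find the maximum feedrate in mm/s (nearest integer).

Extrusion cross-section = 0.13 × 0.75, so 0.0975 mm².
Max speed = 9.09 / 0.0975 = 93.23 ≈ 93 mm/s.

93 mm/s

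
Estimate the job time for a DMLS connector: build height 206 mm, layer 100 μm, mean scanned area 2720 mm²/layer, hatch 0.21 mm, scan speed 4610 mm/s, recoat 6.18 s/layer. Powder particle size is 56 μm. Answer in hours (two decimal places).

Layers = ⌈206/0.1⌉ = 2060.
Scan path per layer = 2720 / 0.21, so 12952.4 mm.
Per-layer scan time: 12952.4 / 4610 → 2.8096 s.
Time per layer: 2.8096 + 6.18 → 8.9896 s.
2060 layers × 8.9896 s/layer = 18518.576 s, i.e. 5.14 hours.

5.14 hours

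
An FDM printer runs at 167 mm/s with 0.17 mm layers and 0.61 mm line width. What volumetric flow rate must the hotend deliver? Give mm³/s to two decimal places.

17.32

Extrusion cross-section: 0.17 × 0.61 → 0.1037 mm².
Volumetric flow = 167 × 0.1037 = 17.32 mm³/s.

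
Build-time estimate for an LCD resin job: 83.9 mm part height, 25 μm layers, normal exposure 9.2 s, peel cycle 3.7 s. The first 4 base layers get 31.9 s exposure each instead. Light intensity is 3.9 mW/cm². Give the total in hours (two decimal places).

12.05 hours

Layers = ⌈83.9/0.025⌉ = 3356.
Bottom layers: 4 × (31.9 + 3.7) → 142.4 s.
Normal layers = 3352 × (9.2 + 3.7) = 43240.8 s.
Sum: 142.4 + 43240.8 = 43383.2 s → 12.05 hours.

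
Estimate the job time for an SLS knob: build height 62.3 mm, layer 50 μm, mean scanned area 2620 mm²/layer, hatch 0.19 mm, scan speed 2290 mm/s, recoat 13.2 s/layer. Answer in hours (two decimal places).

6.65 hours

Number of layers: 62.3 / 0.05 → 1246 (rounded up).
Per-layer scan distance = 2620 / 0.19 = 13789.5 mm.
Scan time per layer = 13789.5 / 2290 = 6.0216 s.
Time per layer: 6.0216 + 13.2 → 19.2216 s.
1246 layers × 19.2216 s/layer = 23950.1136 s, i.e. 6.65 hours.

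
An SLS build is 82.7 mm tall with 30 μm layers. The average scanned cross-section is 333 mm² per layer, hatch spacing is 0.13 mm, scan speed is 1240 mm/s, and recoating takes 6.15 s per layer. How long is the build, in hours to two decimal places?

6.29 hours

Layer count = ceil(82.7 / 0.03) = 2757.
Scan path per layer = 333 / 0.13, so 2561.5 mm.
Laser time per layer = 2561.5 / 1240 = 2.0657 s.
Time per layer = 2.0657 + 6.15 = 8.2157 s.
Build time = 2757 × 8.2157 = 22650.6849 s = 6.29 hours.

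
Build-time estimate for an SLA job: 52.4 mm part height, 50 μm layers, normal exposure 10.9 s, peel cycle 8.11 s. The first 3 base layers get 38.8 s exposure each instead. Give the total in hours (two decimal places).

5.56 hours

Layers = ⌈52.4/0.05⌉ = 1048.
Base layers: 3 × (38.8 + 8.11) → 140.73 s.
Normal layers: 1045 × (10.9 + 8.11) → 19865.45 s.
Sum: 140.73 + 19865.45 = 20006.18 s → 5.56 hours.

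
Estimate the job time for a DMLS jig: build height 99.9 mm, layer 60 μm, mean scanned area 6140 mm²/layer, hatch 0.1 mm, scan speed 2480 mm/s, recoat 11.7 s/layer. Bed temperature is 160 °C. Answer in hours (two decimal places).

Layers = ⌈99.9/0.06⌉ = 1665.
Per-layer scan distance = 6140 / 0.1 = 61400 mm.
Scan time per layer: 61400 / 2480 → 24.7581 s.
Time per layer = 24.7581 + 11.7, so 36.4581 s.
1665 layers × 36.4581 s/layer = 60702.7365 s, i.e. 16.86 hours.

16.86 hours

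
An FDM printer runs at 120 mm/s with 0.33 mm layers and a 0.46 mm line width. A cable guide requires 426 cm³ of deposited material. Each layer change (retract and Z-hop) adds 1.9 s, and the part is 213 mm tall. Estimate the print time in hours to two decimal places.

Extrusion cross-section: 0.33 × 0.46 → 0.1518 mm².
Total extruded path = 426000/0.1518 = 2806324.1 mm.
Extrusion time = 2806324.1 / 120, so 23386 s.
Layers = ⌈213/0.33⌉ = 646.
Non-print overhead = 646 × 1.9, so 1227.4 s.
Altogether 23386 + 1227.4 = 24613.4 s, i.e. 6.84 hours.

6.84 hours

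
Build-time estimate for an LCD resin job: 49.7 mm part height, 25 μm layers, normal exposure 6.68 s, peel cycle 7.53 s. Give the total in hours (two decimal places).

Number of layers: 49.7 / 0.025 → 1988 (rounded up).
Cycle time: 6.68 + 7.53 → 14.21 s.
Total = 1988 × 14.21 = 28249.48 s = 7.85 hours.

7.85 hours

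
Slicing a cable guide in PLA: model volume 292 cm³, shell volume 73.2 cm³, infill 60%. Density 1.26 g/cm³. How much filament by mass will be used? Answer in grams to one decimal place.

Infill region = 292 − 73.2 = 218.8 cm³.
Deposited infill = 0.60 × 218.8, so 131.28 cm³.
Total extruded = 73.2 + 131.28 = 204.48 cm³.
Mass: 204.48 × 1.26 → 257.6448 g.

257.6 g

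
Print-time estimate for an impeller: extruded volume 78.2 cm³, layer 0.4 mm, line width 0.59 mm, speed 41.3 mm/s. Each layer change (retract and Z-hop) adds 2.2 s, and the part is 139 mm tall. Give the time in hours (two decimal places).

2.44 hours

Extrusion cross-section = 0.4 × 0.59, so 0.236 mm².
Toolpath length = 78.2 cm³ / 0.236 mm² = 78200 / 0.236 = 331355.9 mm.
Print-move time: 331355.9 / 41.3 → 8023.1 s.
Layer count = ceil(139 / 0.4) = 348.
Non-print overhead: 348 × 2.2 → 765.6 s.
Total = 8023.1 + 765.6 = 8788.7 s = 2.44 hours.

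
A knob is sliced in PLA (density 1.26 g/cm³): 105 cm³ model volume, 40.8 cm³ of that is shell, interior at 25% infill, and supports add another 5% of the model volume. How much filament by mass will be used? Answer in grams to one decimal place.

Volume inside the shell = 105 − 40.8, so 64.2 cm³.
Infill volume = 0.25 × 64.2, so 16.05 cm³.
Support: 0.05 × 105 → 5.25 cm³.
Total printed volume = 40.8 + 16.05 + 5.25 = 62.1 cm³.
Mass = 62.1 × 1.26, so 78.246 g.

78.2 g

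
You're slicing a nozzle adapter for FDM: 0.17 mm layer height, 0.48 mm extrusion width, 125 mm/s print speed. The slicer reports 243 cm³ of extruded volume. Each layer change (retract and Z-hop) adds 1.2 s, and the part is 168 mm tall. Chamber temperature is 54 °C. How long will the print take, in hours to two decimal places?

6.95 hours

Line area: 0.17 × 0.48 → 0.0816 mm².
Path length: 243000 mm³ / 0.0816 mm² → 2977941.2 mm.
Time extruding = 2977941.2 / 125, so 23823.5 s.
Number of layers: 168 / 0.17 → 989 (rounded up).
Layer-change overhead = 989 × 1.2 = 1186.8 s.
Total = 23823.5 + 1186.8 = 25010.3 s = 6.95 hours.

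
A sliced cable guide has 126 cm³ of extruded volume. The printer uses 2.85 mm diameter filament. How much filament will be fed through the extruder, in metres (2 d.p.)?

19.75 m

Cross-section of 2.85 mm filament: π·(2.85/2)² = 6.3794 mm².
L = 126000 mm³ / 6.3794 mm² = 19751.07 mm, i.e. 19.75 m.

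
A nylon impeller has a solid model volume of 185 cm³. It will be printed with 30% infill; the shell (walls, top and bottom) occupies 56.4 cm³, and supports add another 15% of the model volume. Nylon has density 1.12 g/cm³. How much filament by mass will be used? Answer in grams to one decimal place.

137.5 g

Volume inside the shell: 185 − 56.4 → 128.6 cm³.
Infill volume = 0.30 × 128.6, so 38.58 cm³.
Support = 0.15 × 185 = 27.75 cm³.
Deposited volume = 56.4 + 38.58 + 27.75 = 122.73 cm³.
Mass = 122.73 × 1.12, so 137.4576 g.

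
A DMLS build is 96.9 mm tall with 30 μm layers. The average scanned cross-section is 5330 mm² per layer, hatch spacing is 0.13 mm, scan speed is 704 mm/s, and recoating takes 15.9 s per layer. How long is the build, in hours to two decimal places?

66.52 hours

Layers = ⌈96.9/0.03⌉ = 3230.
Hatch length per layer = 5330 / 0.13 = 41000 mm.
Laser time per layer = 41000 / 704, so 58.2386 s.
Per-layer time = 58.2386 + 15.9, so 74.1386 s.
Build time = 3230 × 74.1386 = 239467.678 s = 66.52 hours.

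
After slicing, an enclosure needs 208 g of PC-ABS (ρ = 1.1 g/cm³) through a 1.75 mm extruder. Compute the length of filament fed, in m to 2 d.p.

Volume = 208 g / 1.1 g·cm⁻³ = 189.0909 cm³ = 189090.9 mm³.
Filament cross-section = π × (1.75/2)² = 2.4053 mm².
Length = 189090.9 / 2.4053 = 78614.27 mm = 78.61 m.

78.61 m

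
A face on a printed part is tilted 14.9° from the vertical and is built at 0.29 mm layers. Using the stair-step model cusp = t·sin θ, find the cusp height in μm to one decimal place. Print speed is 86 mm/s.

74.6 μm

Cusp = layer height × sin(14.9°) = 0.29 × 0.2571 = 0.074559 mm = 74.6 μm.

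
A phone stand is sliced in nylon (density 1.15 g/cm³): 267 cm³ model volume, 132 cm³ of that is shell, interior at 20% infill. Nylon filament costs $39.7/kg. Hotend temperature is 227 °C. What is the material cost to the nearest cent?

Infill region = 267 − 132 = 135 cm³.
Infill deposited: 0.20 × 135 → 27 cm³.
Total extruded = 132 + 27 = 159 cm³.
Mass = 159 × 1.15, so 182.85 g.
Cost = 182.85 g / 1000 × $39.7/kg = $7.26.

$7.26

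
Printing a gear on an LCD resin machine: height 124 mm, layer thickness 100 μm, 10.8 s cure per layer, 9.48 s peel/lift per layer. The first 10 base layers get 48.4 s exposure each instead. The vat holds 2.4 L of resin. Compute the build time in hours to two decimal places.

Layer count = ceil(124 / 0.1) = 1240.
Bottom layers = 10 × (48.4 + 9.48) = 578.8 s.
Remaining layers = 1230 × (10.8 + 9.48), so 24944.4 s.
Sum: 578.8 + 24944.4 = 25523.2 s → 7.09 hours.

7.09 hours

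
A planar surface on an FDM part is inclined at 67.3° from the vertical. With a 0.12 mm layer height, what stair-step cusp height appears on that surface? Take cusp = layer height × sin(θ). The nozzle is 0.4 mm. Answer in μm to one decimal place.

h_c = t·sin θ = 0.12 × 0.9225 = 0.1107 mm (110.7 μm).

110.7 μm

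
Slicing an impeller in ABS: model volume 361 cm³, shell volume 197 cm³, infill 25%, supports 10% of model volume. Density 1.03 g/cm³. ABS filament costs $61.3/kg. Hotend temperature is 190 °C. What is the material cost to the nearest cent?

Infill region: 361 − 197 → 164 cm³.
Deposited infill = 0.25 × 164, so 41 cm³.
Support: 0.10 × 361 → 36.1 cm³.
Total printed volume: 197 + 41 + 36.1 → 274.1 cm³.
Mass = 274.1 × 1.03 = 282.323 g.
At $61.3/kg: 282.323/1000 × 61.3 = $17.31.

$17.31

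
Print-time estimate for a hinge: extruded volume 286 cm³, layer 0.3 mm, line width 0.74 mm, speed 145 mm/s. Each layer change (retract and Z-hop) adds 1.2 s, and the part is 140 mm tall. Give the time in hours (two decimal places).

Extrusion cross-section = 0.3 × 0.74, so 0.222 mm².
Path length: 286000 mm³ / 0.222 mm² → 1288288.3 mm.
Time extruding = 1288288.3 / 145 = 8884.7 s.
Layers = ⌈140/0.3⌉ = 467.
Layer-change overhead = 467 × 1.2, so 560.4 s.
Altogether 8884.7 + 560.4 = 9445.1 s, i.e. 2.62 hours.

2.62 hours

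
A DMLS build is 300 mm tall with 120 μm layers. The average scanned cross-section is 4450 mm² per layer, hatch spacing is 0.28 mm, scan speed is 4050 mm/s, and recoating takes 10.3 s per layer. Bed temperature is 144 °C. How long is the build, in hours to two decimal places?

Layer count = ceil(300 / 0.12) = 2500.
Hatch length per layer = 4450 / 0.28 = 15892.9 mm.
Scan time per layer: 15892.9 / 4050 → 3.9242 s.
Layer cycle = 3.9242 + 10.3, so 14.2242 s.
2500 layers × 14.2242 s/layer = 35560.5 s, i.e. 9.88 hours.

9.88 hours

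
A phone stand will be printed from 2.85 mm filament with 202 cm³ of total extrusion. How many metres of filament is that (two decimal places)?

Cross-section of 2.85 mm filament: π·(2.85/2)² = 6.3794 mm².
L = 202000 mm³ / 6.3794 mm² = 31664.42 mm, i.e. 31.66 m.

31.66 m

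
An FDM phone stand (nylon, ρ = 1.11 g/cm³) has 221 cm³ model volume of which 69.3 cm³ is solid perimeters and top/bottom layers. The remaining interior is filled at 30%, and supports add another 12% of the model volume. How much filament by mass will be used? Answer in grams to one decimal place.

Infill region = 221 − 69.3 = 151.7 cm³.
Infill volume = 0.30 × 151.7, so 45.51 cm³.
Support = 0.12 × 221 = 26.52 cm³.
Total extruded = 69.3 + 45.51 + 26.52, so 141.33 cm³.
Mass: 141.33 × 1.11 → 156.8763 g.

156.9 g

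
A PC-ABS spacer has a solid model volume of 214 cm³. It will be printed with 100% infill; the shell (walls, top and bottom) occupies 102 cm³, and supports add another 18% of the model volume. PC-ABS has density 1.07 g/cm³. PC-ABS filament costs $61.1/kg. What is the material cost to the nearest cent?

$16.51

Volume inside the shell: 214 − 102 → 112 cm³.
Deposited infill = 1.00 × 112, so 112 cm³.
Support = 0.18 × 214, so 38.52 cm³.
Deposited volume: 102 + 112 + 38.52 → 252.52 cm³.
Mass = 252.52 × 1.07 = 270.1964 g.
Cost = 270.1964 g / 1000 × $61.1/kg = $16.51.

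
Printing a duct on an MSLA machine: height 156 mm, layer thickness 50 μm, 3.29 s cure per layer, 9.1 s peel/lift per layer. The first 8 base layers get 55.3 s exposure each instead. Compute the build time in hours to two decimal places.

10.85 hours

Number of layers: 156 / 0.05 → 3120 (rounded up).
Base layers = 8 × (55.3 + 9.1) = 515.2 s.
Normal layers = 3112 × (3.29 + 9.1) = 38557.68 s.
Total = 515.2 + 38557.68 = 39072.88 s = 10.85 hours.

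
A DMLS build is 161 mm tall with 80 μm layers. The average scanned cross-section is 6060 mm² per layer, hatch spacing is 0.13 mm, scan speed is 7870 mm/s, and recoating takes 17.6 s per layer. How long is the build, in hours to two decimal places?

13.15 hours

Number of layers: 161 / 0.08 → 2013 (rounded up).
Hatch length per layer = 6060 / 0.13, so 46615.4 mm.
Laser time per layer: 46615.4 / 7870 → 5.9232 s.
Layer cycle: 5.9232 + 17.6 → 23.5232 s.
Build time = 2013 × 23.5232 = 47352.2016 s = 13.15 hours.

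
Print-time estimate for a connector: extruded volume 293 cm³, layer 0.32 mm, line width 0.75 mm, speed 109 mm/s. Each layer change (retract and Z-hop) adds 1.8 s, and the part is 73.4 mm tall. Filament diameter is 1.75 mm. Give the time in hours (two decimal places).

3.23 hours

Line area = 0.32 × 0.75 = 0.24 mm².
Path length: 293000 mm³ / 0.24 mm² → 1220833.3 mm.
Extrusion time: 1220833.3 / 109 → 11200.3 s.
Layers = ⌈73.4/0.32⌉ = 230.
Layer-change overhead: 230 × 1.8 → 414 s.
Altogether 11200.3 + 414 = 11614.3 s, i.e. 3.23 hours.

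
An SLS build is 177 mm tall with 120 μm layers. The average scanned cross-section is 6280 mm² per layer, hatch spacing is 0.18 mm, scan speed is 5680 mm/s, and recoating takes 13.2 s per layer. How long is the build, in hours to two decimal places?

Layer count = ceil(177 / 0.12) = 1475.
Hatch length per layer = 6280 / 0.18, so 34888.9 mm.
Laser time per layer = 34888.9 / 5680, so 6.1424 s.
Time per layer: 6.1424 + 13.2 → 19.3424 s.
Total: 1475 × 19.3424 s = 28530.04 s → 7.93 hours.

7.93 hours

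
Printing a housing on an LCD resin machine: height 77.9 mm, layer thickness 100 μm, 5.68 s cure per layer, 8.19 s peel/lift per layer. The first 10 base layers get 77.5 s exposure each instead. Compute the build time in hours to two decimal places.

3.20 hours

Number of layers: 77.9 / 0.1 → 779 (rounded up).
Burn-in layers: 10 × (77.5 + 8.19) → 856.9 s.
Normal layers = 769 × (5.68 + 8.19) = 10666.03 s.
Total = 856.9 + 10666.03 = 11522.93 s = 3.20 hours.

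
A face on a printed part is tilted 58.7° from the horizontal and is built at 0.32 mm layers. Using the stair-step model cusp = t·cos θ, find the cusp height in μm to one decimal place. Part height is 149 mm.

166.2 μm

Cusp = layer height × cos(58.7°) = 0.32 × 0.5195 = 0.16624 mm = 166.2 μm.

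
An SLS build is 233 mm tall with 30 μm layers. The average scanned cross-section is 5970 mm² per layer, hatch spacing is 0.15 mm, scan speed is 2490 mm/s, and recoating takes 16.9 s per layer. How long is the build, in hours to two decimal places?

Number of layers: 233 / 0.03 → 7767 (rounded up).
Scan path per layer = 5970 / 0.15, so 39800 mm.
Per-layer scan time = 39800 / 2490, so 15.9839 s.
Per-layer time = 15.9839 + 16.9 = 32.8839 s.
Total: 7767 × 32.8839 s = 255409.2513 s → 70.95 hours.

70.95 hours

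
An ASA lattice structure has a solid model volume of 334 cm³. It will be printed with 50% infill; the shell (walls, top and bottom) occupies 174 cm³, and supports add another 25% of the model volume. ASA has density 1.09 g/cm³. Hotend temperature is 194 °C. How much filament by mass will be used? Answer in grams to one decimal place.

367.9 g

Infill region: 334 − 174 → 160 cm³.
Deposited infill = 0.50 × 160, so 80 cm³.
Support = 0.25 × 334 = 83.5 cm³.
Total extruded = 174 + 80 + 83.5 = 337.5 cm³.
Mass = 337.5 × 1.09, so 367.875 g.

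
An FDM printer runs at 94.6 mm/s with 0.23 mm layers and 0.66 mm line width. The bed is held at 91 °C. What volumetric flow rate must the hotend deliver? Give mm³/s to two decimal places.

Extrusion cross-section: 0.23 × 0.66 → 0.1518 mm².
Volumetric flow = 94.6 × 0.1518 = 14.36 mm³/s.

14.36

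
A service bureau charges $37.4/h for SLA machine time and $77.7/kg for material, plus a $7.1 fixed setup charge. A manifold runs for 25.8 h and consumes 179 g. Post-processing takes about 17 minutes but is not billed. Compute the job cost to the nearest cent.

Machine-time cost: 37.4 × 25.8 → $964.92.
Material cost = 77.7 × 179/1000 = $13.9083.
Total = 964.92 + 13.9083 + 7.1 = 985.9283 ≈ $985.93.

$985.93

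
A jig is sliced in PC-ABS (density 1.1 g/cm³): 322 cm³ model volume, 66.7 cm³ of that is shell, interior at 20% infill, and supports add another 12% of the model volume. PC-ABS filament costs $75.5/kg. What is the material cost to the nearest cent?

Volume inside the shell: 322 − 66.7 → 255.3 cm³.
Deposited infill = 0.20 × 255.3, so 51.06 cm³.
Support = 0.12 × 322 = 38.64 cm³.
Deposited volume = 66.7 + 51.06 + 38.64, so 156.4 cm³.
Mass = 156.4 × 1.1 = 172.04 g.
At $75.5/kg: 172.04/1000 × 75.5 = $12.99.

$12.99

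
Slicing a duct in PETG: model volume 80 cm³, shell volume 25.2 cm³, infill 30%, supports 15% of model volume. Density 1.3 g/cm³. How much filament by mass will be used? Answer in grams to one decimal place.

Infill region = 80 − 25.2, so 54.8 cm³.
Infill volume: 0.30 × 54.8 → 16.44 cm³.
Support = 0.15 × 80 = 12 cm³.
Total printed volume = 25.2 + 16.44 + 12 = 53.64 cm³.
Mass = 53.64 × 1.3, so 69.732 g.

69.7 g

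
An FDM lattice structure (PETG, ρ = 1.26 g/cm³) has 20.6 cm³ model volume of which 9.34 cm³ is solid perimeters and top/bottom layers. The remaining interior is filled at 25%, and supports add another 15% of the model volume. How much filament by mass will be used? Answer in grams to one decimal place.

Volume inside the shell = 20.6 − 9.34 = 11.26 cm³.
Infill volume = 0.25 × 11.26 = 2.815 cm³.
Support = 0.15 × 20.6 = 3.09 cm³.
Total printed volume: 9.34 + 2.815 + 3.09 → 15.245 cm³.
Mass = 15.245 × 1.26 = 19.2087 g.

19.2 g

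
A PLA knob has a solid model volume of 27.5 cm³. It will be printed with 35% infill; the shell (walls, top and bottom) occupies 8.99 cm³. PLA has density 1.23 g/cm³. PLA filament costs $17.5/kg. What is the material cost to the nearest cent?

Interior volume = 27.5 − 8.99, so 18.51 cm³.
Infill deposited: 0.35 × 18.51 → 6.4785 cm³.
Total extruded = 8.99 + 6.4785 = 15.4685 cm³.
Mass = 15.4685 × 1.23 = 19.026255 g.
Cost = 19.026255 g / 1000 × $17.5/kg = $0.33.

$0.33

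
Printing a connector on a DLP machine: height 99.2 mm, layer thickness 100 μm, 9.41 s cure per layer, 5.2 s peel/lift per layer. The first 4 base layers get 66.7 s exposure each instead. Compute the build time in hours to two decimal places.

Number of layers: 99.2 / 0.1 → 992 (rounded up).
Base layers: 4 × (66.7 + 5.2) → 287.6 s.
Normal layers = 988 × (9.41 + 5.2), so 14434.68 s.
Total = 287.6 + 14434.68 = 14722.28 s = 4.09 hours.

4.09 hours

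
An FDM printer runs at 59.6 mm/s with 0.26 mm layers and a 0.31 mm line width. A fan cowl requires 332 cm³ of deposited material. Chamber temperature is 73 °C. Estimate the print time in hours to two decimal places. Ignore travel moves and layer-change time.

19.20 hours

Bead cross-section = 0.26 × 0.31 = 0.0806 mm².
Path length: 332000 mm³ / 0.0806 mm² → 4119106.7 mm.
Extrusion time = 4119106.7 / 59.6, so 69112.5 s.
69112.5 s = 19.20 hours.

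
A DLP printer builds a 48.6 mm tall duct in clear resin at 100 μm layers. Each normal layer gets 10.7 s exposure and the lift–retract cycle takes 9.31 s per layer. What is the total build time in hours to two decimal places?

2.70 hours

Number of layers: 48.6 / 0.1 → 486 (rounded up).
Cycle time = 10.7 + 9.31, so 20.01 s.
Total = 486 × 20.01 = 9724.86 s = 2.70 hours.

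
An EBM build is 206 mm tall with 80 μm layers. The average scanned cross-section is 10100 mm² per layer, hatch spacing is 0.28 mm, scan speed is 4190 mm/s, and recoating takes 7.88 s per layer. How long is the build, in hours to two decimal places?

Number of layers: 206 / 0.08 → 2575 (rounded up).
Hatch length per layer = 10100 / 0.28 = 36071.4 mm.
Per-layer scan time = 36071.4 / 4190 = 8.6089 s.
Time per layer = 8.6089 + 7.88 = 16.4889 s.
2575 layers × 16.4889 s/layer = 42458.9175 s, i.e. 11.79 hours.

11.79 hours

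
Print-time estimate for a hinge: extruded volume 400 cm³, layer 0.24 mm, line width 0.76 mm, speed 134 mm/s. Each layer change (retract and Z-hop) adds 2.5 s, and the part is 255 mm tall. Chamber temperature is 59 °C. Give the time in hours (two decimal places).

5.28 hours

Bead cross-section: 0.24 × 0.76 → 0.1824 mm².
Toolpath length = 400 cm³ / 0.1824 mm² = 400000 / 0.1824 = 2192982.5 mm.
Extrusion time = 2192982.5 / 134 = 16365.5 s.
Layers = ⌈255/0.24⌉ = 1063.
Non-print overhead = 1063 × 2.5 = 2657.5 s.
Altogether 16365.5 + 2657.5 = 19023 s, i.e. 5.28 hours.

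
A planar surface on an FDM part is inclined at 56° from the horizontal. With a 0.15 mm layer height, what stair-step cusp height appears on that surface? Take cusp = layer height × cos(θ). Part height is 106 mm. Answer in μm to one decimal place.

h_c = t·cos θ = 0.15 × 0.5592 = 0.08388 mm (83.9 μm).

83.9 μm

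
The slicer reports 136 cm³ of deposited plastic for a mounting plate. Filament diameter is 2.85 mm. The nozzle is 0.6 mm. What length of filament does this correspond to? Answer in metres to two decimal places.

21.32 m

Cross-section of 2.85 mm filament: π·(2.85/2)² = 6.3794 mm².
Length = 136 cm³ / 6.3794 mm² = 136000 / 6.3794 = 21318.62 mm = 21.32 m.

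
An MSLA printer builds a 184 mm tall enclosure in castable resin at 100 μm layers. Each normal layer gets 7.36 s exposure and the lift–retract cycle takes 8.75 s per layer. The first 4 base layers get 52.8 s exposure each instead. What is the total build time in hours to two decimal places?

Layers = ⌈184/0.1⌉ = 1840.
Bottom layers: 4 × (52.8 + 8.75) → 246.2 s.
Normal layers = 1836 × (7.36 + 8.75) = 29577.96 s.
Total = 246.2 + 29577.96 = 29824.16 s = 8.28 hours.

8.28 hours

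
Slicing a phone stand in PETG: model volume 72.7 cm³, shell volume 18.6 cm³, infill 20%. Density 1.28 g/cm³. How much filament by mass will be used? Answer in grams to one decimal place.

Volume inside the shell: 72.7 − 18.6 → 54.1 cm³.
Infill deposited: 0.20 × 54.1 → 10.82 cm³.
Deposited volume = 18.6 + 10.82, so 29.42 cm³.
Mass = 29.42 × 1.28 = 37.6576 g.

37.7 g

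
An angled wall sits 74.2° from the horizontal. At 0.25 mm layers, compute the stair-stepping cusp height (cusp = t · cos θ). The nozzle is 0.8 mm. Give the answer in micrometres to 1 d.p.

Cusp = layer height × cos(74.2°) = 0.25 × 0.2723 = 0.068075 mm = 68.1 μm.

68.1 μm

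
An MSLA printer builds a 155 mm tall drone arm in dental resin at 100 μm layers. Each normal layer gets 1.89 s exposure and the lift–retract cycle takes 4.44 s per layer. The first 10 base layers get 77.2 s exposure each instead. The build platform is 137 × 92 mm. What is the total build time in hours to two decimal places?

Layer count = ceil(155 / 0.1) = 1550.
Burn-in layers = 10 × (77.2 + 4.44) = 816.4 s.
Normal layers = 1540 × (1.89 + 4.44) = 9748.2 s.
Total = 816.4 + 9748.2 = 10564.6 s = 2.93 hours.

2.93 hours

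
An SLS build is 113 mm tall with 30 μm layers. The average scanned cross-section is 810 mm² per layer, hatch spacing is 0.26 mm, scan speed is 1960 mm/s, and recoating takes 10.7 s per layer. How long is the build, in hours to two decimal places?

Layer count = ceil(113 / 0.03) = 3767.
Scan path per layer = 810 / 0.26 = 3115.4 mm.
Scan time per layer = 3115.4 / 1960, so 1.5895 s.
Per-layer time = 1.5895 + 10.7, so 12.2895 s.
Total: 3767 × 12.2895 s = 46294.5465 s → 12.86 hours.

12.86 hours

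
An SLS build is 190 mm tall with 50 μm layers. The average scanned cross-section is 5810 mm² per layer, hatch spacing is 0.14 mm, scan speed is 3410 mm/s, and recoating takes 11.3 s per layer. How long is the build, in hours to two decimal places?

24.77 hours

Layers = ⌈190/0.05⌉ = 3800.
Scan path per layer = 5810 / 0.14, so 41500 mm.
Per-layer scan time = 41500 / 3410 = 12.1701 s.
Per-layer time = 12.1701 + 11.3 = 23.4701 s.
Build time = 3800 × 23.4701 = 89186.38 s = 24.77 hours.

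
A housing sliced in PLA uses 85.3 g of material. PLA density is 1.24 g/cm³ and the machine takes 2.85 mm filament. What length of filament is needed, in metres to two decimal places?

Volume = 85.3 g / 1.24 g·cm⁻³ = 68.7903 cm³ = 68790.3 mm³.
Filament cross-section = π × (2.85/2)² = 6.3794 mm².
Length = 68790.3 / 6.3794 = 10783.19 mm = 10.78 m.

10.78 m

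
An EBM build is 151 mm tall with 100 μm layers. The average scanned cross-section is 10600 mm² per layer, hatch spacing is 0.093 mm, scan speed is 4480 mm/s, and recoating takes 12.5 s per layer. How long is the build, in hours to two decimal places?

Layer count = ceil(151 / 0.1) = 1510.
Hatch length per layer = 10600 / 0.093, so 113978.5 mm.
Beam time per layer = 113978.5 / 4480 = 25.4416 s.
Per-layer time: 25.4416 + 12.5 → 37.9416 s.
Build time = 1510 × 37.9416 = 57291.816 s = 15.91 hours.

15.91 hours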